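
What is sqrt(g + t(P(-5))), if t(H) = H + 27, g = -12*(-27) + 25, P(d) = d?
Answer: sqrt(371) ≈ 19.261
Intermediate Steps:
g = 349 (g = 324 + 25 = 349)
t(H) = 27 + H
sqrt(g + t(P(-5))) = sqrt(349 + (27 - 5)) = sqrt(349 + 22) = sqrt(371)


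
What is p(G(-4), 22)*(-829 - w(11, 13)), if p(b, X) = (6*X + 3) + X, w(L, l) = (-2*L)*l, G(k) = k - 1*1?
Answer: -85251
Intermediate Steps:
G(k) = -1 + k (G(k) = k - 1 = -1 + k)
w(L, l) = -2*L*l
p(b, X) = 3 + 7*X (p(b, X) = (3 + 6*X) + X = 3 + 7*X)
p(G(-4), 22)*(-829 - w(11, 13)) = (3 + 7*22)*(-829 - (-2)*11*13) = (3 + 154)*(-829 - 1*(-286)) = 157*(-829 + 286) = 157*(-543) = -85251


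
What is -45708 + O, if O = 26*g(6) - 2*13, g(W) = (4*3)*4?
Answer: -44486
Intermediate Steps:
g(W) = 48 (g(W) = 12*4 = 48)
O = 1222 (O = 26*48 - 2*13 = 1248 - 26 = 1222)
-45708 + O = -45708 + 1222 = -44486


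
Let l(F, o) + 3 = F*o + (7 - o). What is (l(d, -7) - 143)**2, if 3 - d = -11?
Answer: 52900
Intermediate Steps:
d = 14 (d = 3 - 1*(-11) = 3 + 11 = 14)
l(F, o) = 4 - o + F*o (l(F, o) = -3 + (F*o + (7 - o)) = -3 + (7 - o + F*o) = 4 - o + F*o)
(l(d, -7) - 143)**2 = ((4 - 1*(-7) + 14*(-7)) - 143)**2 = ((4 + 7 - 98) - 143)**2 = (-87 - 143)**2 = (-230)**2 = 52900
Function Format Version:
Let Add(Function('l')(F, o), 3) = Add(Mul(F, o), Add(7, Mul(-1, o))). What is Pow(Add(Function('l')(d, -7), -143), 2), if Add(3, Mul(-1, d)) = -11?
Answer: 52900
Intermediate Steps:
d = 14 (d = Add(3, Mul(-1, -11)) = Add(3, 11) = 14)
Function('l')(F, o) = Add(4, Mul(-1, o), Mul(F, o)) (Function('l')(F, o) = Add(-3, Add(Mul(F, o), Add(7, Mul(-1, o)))) = Add(-3, Add(7, Mul(-1, o), Mul(F, o))) = Add(4, Mul(-1, o), Mul(F, o)))
Pow(Add(Function('l')(d, -7), -143), 2) = Pow(Add(Add(4, Mul(-1, -7), Mul(14, -7)), -143), 2) = Pow(Add(Add(4, 7, -98), -143), 2) = Pow(Add(-87, -143), 2) = Pow(-230, 2) = 52900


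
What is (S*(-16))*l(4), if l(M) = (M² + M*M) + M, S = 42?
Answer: -24192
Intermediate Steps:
l(M) = M + 2*M² (l(M) = (M² + M²) + M = 2*M² + M = M + 2*M²)
(S*(-16))*l(4) = (42*(-16))*(4*(1 + 2*4)) = -2688*(1 + 8) = -2688*9 = -672*36 = -24192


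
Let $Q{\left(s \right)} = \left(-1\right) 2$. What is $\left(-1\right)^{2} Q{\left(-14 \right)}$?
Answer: $-2$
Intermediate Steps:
$Q{\left(s \right)} = -2$
$\left(-1\right)^{2} Q{\left(-14 \right)} = \left(-1\right)^{2} \left(-2\right) = 1 \left(-2\right) = -2$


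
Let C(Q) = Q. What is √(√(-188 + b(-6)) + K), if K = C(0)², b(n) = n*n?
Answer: 152^(¼)*√I ≈ 2.4828 + 2.4828*I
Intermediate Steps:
b(n) = n²
K = 0 (K = 0² = 0)
√(√(-188 + b(-6)) + K) = √(√(-188 + (-6)²) + 0) = √(√(-188 + 36) + 0) = √(√(-152) + 0) = √(2*I*√38 + 0) = √(2*I*√38) = 2^(¾)*19^(¼)*√I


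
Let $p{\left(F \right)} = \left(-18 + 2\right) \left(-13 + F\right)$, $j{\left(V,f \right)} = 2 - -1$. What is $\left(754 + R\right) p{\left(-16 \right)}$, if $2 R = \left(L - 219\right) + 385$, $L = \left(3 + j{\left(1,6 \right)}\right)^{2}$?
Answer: $396720$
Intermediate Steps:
$j{\left(V,f \right)} = 3$ ($j{\left(V,f \right)} = 2 + 1 = 3$)
$p{\left(F \right)} = 208 - 16 F$ ($p{\left(F \right)} = - 16 \left(-13 + F\right) = 208 - 16 F$)
$L = 36$ ($L = \left(3 + 3\right)^{2} = 6^{2} = 36$)
$R = 101$ ($R = \frac{\left(36 - 219\right) + 385}{2} = \frac{-183 + 385}{2} = \frac{1}{2} \cdot 202 = 101$)
$\left(754 + R\right) p{\left(-16 \right)} = \left(754 + 101\right) \left(208 - -256\right) = 855 \left(208 + 256\right) = 855 \cdot 464 = 396720$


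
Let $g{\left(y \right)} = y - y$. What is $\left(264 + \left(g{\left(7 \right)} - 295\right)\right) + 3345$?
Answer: $3314$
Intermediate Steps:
$g{\left(y \right)} = 0$
$\left(264 + \left(g{\left(7 \right)} - 295\right)\right) + 3345 = \left(264 + \left(0 - 295\right)\right) + 3345 = \left(264 - 295\right) + 3345 = -31 + 3345 = 3314$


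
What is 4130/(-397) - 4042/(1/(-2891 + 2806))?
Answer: 136393160/397 ≈ 3.4356e+5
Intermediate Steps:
4130/(-397) - 4042/(1/(-2891 + 2806)) = 4130*(-1/397) - 4042/(1/(-85)) = -4130/397 - 4042/(-1/85) = -4130/397 - 4042*(-85) = -4130/397 + 343570 = 136393160/397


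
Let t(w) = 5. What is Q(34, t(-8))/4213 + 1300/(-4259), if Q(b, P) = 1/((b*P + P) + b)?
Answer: -1144667841/3750121903 ≈ -0.30523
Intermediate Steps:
Q(b, P) = 1/(P + b + P*b) (Q(b, P) = 1/((P*b + P) + b) = 1/((P + P*b) + b) = 1/(P + b + P*b))
Q(34, t(-8))/4213 + 1300/(-4259) = 1/((5 + 34 + 5*34)*4213) + 1300/(-4259) = (1/4213)/(5 + 34 + 170) + 1300*(-1/4259) = (1/4213)/209 - 1300/4259 = (1/209)*(1/4213) - 1300/4259 = 1/880517 - 1300/4259 = -1144667841/3750121903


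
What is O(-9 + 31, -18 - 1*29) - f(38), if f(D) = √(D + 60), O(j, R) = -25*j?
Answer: -550 - 7*√2 ≈ -559.90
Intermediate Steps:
f(D) = √(60 + D)
O(-9 + 31, -18 - 1*29) - f(38) = -25*(-9 + 31) - √(60 + 38) = -25*22 - √98 = -550 - 7*√2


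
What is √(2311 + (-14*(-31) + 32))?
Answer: √2777 ≈ 52.697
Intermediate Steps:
√(2311 + (-14*(-31) + 32)) = √(2311 + (434 + 32)) = √(2311 + 466) = √2777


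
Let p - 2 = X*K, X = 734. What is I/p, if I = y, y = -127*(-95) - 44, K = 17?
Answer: 4007/4160 ≈ 0.96322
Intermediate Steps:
p = 12480 (p = 2 + 734*17 = 2 + 12478 = 12480)
y = 12021 (y = 12065 - 44 = 12021)
I = 12021
I/p = 12021/12480 = 12021*(1/12480) = 4007/4160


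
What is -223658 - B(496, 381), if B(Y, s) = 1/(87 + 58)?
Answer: -32430411/145 ≈ -2.2366e+5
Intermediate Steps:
B(Y, s) = 1/145
-223658 - B(496, 381) = -223658 - 1*1/145 = -223658 - 1/145 = -32430411/145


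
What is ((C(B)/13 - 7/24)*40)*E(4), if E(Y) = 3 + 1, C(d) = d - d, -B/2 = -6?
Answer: -140/3 ≈ -46.667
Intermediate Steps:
B = 12 (B = -2*(-6) = 12)
C(d) = 0
E(Y) = 4
((C(B)/13 - 7/24)*40)*E(4) = ((0/13 - 7/24)*40)*4 = ((0*(1/13) - 7*1/24)*40)*4 = ((0 - 7/24)*40)*4 = -7/24*40*4 = -35/3*4 = -140/3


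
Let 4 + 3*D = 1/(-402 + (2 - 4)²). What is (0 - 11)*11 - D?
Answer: -47627/398 ≈ -119.67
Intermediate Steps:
D = -531/398 (D = -4/3 + 1/(3*(-402 + (2 - 4)²)) = -4/3 + 1/(3*(-402 + (-2)²)) = -4/3 + 1/(3*(-402 + 4)) = -4/3 + (⅓)/(-398) = -4/3 + (⅓)*(-1/398) = -4/3 - 1/1194 = -531/398 ≈ -1.3342)
(0 - 11)*11 - D = (0 - 11)*11 - 1*(-531/398) = -11*11 + 531/398 = -121 + 531/398 = -47627/398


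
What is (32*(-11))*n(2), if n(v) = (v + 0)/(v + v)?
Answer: -176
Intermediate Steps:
n(v) = ½ (n(v) = v/((2*v)) = v*(1/(2*v)) = ½)
(32*(-11))*n(2) = (32*(-11))*(½) = -352*½ = -176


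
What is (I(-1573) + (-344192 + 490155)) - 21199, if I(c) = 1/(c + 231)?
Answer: 167433287/1342 ≈ 1.2476e+5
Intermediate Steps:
I(c) = 1/(231 + c)
(I(-1573) + (-344192 + 490155)) - 21199 = (1/(231 - 1573) + (-344192 + 490155)) - 21199 = (1/(-1342) + 145963) - 21199 = (-1/1342 + 145963) - 21199 = 195882345/1342 - 21199 = 167433287/1342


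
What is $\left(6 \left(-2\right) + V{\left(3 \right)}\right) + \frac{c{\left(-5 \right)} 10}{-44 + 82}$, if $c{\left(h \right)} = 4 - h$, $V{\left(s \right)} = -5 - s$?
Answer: $- \frac{335}{19} \approx -17.632$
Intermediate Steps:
$\left(6 \left(-2\right) + V{\left(3 \right)}\right) + \frac{c{\left(-5 \right)} 10}{-44 + 82} = \left(6 \left(-2\right) - 8\right) + \frac{\left(4 - -5\right) 10}{-44 + 82} = \left(-12 - 8\right) + \frac{\left(4 + 5\right) 10}{38} = \left(-12 - 8\right) + 9 \cdot 10 \cdot \frac{1}{38} = -20 + 90 \cdot \frac{1}{38} = -20 + \frac{45}{19} = - \frac{335}{19}$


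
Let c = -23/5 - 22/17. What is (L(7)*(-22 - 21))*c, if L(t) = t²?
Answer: 1055607/85 ≈ 12419.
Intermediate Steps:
c = -501/85 (c = -23*⅕ - 22*1/17 = -23/5 - 22/17 = -501/85 ≈ -5.8941)
(L(7)*(-22 - 21))*c = (7²*(-22 - 21))*(-501/85) = (49*(-43))*(-501/85) = -2107*(-501/85) = 1055607/85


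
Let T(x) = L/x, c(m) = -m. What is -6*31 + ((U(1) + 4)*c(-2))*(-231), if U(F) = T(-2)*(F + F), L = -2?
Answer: -2958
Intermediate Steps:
T(x) = -2/x
U(F) = 2*F (U(F) = (-2/(-2))*(F + F) = (-2*(-1/2))*(2*F) = 1*(2*F) = 2*F)
-6*31 + ((U(1) + 4)*c(-2))*(-231) = -6*31 + ((2*1 + 4)*(-1*(-2)))*(-231) = -186 + ((2 + 4)*2)*(-231) = -186 + (6*2)*(-231) = -186 + 12*(-231) = -186 - 2772 = -2958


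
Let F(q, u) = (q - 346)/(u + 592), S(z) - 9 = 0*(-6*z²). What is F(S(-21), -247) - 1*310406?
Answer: -107090407/345 ≈ -3.1041e+5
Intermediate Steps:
S(z) = 9 (S(z) = 9 + 0*(-6*z²) = 9 + 0 = 9)
F(q, u) = (-346 + q)/(592 + u)
F(S(-21), -247) - 1*310406 = (-346 + 9)/(592 - 247) - 1*310406 = -337/345 - 310406 = -107090407/345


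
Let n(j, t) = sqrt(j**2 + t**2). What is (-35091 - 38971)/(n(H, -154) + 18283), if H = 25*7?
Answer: -677037773/167106874 + 259217*sqrt(1109)/167106874 ≈ -3.9999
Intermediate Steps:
H = 175
(-35091 - 38971)/(n(H, -154) + 18283) = (-35091 - 38971)/(sqrt(175**2 + (-154)**2) + 18283) = -74062/(sqrt(30625 + 23716) + 18283) = -74062/(sqrt(54341) + 18283) = -74062/(7*sqrt(1109) + 18283) = -74062/(18283 + 7*sqrt(1109))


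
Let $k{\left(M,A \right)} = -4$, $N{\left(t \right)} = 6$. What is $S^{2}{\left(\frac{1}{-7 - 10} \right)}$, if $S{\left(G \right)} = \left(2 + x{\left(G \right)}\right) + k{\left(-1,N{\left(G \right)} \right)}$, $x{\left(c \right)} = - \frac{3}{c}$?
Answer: $2401$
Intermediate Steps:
$S{\left(G \right)} = -2 - \frac{3}{G}$ ($S{\left(G \right)} = \left(2 - \frac{3}{G}\right) - 4 = -2 - \frac{3}{G}$)
$S^{2}{\left(\frac{1}{-7 - 10} \right)} = \left(-2 - \frac{3}{\frac{1}{-7 - 10}}\right)^{2} = \left(-2 - \frac{3}{\frac{1}{-17}}\right)^{2} = \left(-2 - \frac{3}{- \frac{1}{17}}\right)^{2} = \left(-2 - -51\right)^{2} = \left(-2 + 51\right)^{2} = 49^{2} = 2401$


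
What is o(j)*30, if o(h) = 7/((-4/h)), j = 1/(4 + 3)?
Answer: -15/2 ≈ -7.5000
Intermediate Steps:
j = 1/7 ≈ 0.14286
o(h) = -7*h/4 (o(h) = 7*(-h/4) = -7*h/4)
o(j)*30 = -7/4*1/7*30 = -1/4*30 = -15/2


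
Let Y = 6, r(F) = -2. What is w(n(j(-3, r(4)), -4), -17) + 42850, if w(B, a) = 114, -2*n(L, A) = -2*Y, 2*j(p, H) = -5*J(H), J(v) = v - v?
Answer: 42964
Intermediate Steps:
J(v) = 0
j(p, H) = 0 (j(p, H) = (-5*0)/2 = (½)*0 = 0)
n(L, A) = 6 (n(L, A) = -(-1)*6 = -½*(-12) = 6)
w(n(j(-3, r(4)), -4), -17) + 42850 = 114 + 42850 = 42964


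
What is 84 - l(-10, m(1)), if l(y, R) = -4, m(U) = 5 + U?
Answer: 88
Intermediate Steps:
84 - l(-10, m(1)) = 84 - 1*(-4) = 84 + 4 = 88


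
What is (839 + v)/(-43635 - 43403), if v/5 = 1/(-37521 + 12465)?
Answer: -21021979/2180824128 ≈ -0.0096395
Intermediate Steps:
v = -5/25056 (v = 5/(-37521 + 12465) = 5/(-25056) = 5*(-1/25056) = -5/25056 ≈ -0.00019955)
(839 + v)/(-43635 - 43403) = (839 - 5/25056)/(-43635 - 43403) = (21021979/25056)/(-87038) = (21021979/25056)*(-1/87038) = -21021979/2180824128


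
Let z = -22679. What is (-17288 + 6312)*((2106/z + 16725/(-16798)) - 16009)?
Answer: 33472589669188208/190480921 ≈ 1.7573e+8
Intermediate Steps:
(-17288 + 6312)*((2106/z + 16725/(-16798)) - 16009) = (-17288 + 6312)*((2106/(-22679) + 16725/(-16798)) - 16009) = -10976*((2106*(-1/22679) + 16725*(-1/16798)) - 16009) = -10976*((-2106/22679 - 16725/16798) - 16009) = -10976*(-414682863/380961842 - 16009) = -10976*(-6099232811441/380961842) = 33472589669188208/190480921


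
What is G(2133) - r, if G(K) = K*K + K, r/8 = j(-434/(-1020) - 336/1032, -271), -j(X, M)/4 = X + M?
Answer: 49815674806/10965 ≈ 4.5432e+6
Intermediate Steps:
j(X, M) = -4*M - 4*X (j(X, M) = -4*(X + M) = -4*(M + X) = -4*M - 4*X)
r = 95053424/10965 (r = 8*(-4*(-271) - 4*(-434/(-1020) - 336/1032)) = 8*(1084 - 4*(-434*(-1/1020) - 336*1/1032)) = 8*(1084 - 4*(217/510 - 14/43)) = 8*(1084 - 4*2191/21930) = 8*(1084 - 4382/10965) = 8*(11881678/10965) = 95053424/10965 ≈ 8668.8)
G(K) = K + K² (G(K) = K² + K = K + K²)
G(2133) - r = 2133*(1 + 2133) - 1*95053424/10965 = 2133*2134 - 95053424/10965 = 4551822 - 95053424/10965 = 49815674806/10965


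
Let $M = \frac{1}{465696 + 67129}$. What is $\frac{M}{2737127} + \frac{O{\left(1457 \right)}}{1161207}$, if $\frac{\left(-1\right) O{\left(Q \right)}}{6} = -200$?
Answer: $\frac{583363877897069}{564505181759795475} \approx 0.0010334$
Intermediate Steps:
$O{\left(Q \right)} = 1200$ ($O{\left(Q \right)} = \left(-6\right) \left(-200\right) = 1200$)
$M = \frac{1}{532825} \approx 1.8768 \cdot 10^{-6}$
$\frac{M}{2737127} + \frac{O{\left(1457 \right)}}{1161207} = \frac{1}{532825 \cdot 2737127} + \frac{1200}{1161207} = \frac{1}{532825} \cdot \frac{1}{2737127} + 1200 \cdot \frac{1}{1161207} = \frac{1}{1458409693775} + \frac{400}{387069} = \frac{583363877897069}{564505181759795475}$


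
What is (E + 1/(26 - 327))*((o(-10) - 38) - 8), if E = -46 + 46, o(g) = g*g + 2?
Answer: -8/43 ≈ -0.18605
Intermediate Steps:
o(g) = 2 + g² (o(g) = g² + 2 = 2 + g²)
E = 0
(E + 1/(26 - 327))*((o(-10) - 38) - 8) = (0 + 1/(26 - 327))*(((2 + (-10)²) - 38) - 8) = (0 + 1/(-301))*(((2 + 100) - 38) - 8) = (0 - 1/301)*((102 - 38) - 8) = -(64 - 8)/301 = -1/301*56 = -8/43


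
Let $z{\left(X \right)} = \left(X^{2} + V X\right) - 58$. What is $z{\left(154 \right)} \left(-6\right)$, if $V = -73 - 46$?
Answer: $-31992$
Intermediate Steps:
$V = -119$
$z{\left(X \right)} = -58 + X^{2} - 119 X$ ($z{\left(X \right)} = \left(X^{2} - 119 X\right) - 58 = -58 + X^{2} - 119 X$)
$z{\left(154 \right)} \left(-6\right) = \left(-58 + 154^{2} - 18326\right) \left(-6\right) = \left(-58 + 23716 - 18326\right) \left(-6\right) = 5332 \left(-6\right) = -31992$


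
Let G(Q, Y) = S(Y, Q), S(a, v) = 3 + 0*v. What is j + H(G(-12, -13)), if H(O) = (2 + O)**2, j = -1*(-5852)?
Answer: 5877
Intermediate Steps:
j = 5852
S(a, v) = 3 (S(a, v) = 3 + 0 = 3)
G(Q, Y) = 3
j + H(G(-12, -13)) = 5852 + (2 + 3)**2 = 5852 + 5**2 = 5852 + 25 = 5877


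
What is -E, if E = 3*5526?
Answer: -16578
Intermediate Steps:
E = 16578
-E = -1*16578 = -16578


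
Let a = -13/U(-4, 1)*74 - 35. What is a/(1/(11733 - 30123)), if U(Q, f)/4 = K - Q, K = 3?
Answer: 8928345/7 ≈ 1.2755e+6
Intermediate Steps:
U(Q, f) = 12 - 4*Q (U(Q, f) = 4*(3 - Q) = 12 - 4*Q)
a = -971/14 (a = -13/(12 - 4*(-4))*74 - 35 = -13/(12 + 16)*74 - 35 = -13/28*74 - 35 = -481/14 - 35 = -971/14 ≈ -69.357)
a/(1/(11733 - 30123)) = -971/(14*(1/(11733 - 30123))) = -971/(14*(1/(-18390))) = -971/(14*(-1/18390)) = -971/14*(-18390) = 8928345/7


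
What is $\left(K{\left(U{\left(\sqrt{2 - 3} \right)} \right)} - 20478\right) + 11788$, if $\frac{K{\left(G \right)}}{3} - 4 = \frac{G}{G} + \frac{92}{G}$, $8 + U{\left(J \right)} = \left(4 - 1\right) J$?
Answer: $- \frac{635483}{73} - \frac{828 i}{73} \approx -8705.3 - 11.342 i$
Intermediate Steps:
$U{\left(J \right)} = -8 + 3 J$ ($U{\left(J \right)} = -8 + \left(4 - 1\right) J = -8 + 3 J$)
$K{\left(G \right)} = 15 + \frac{276}{G}$ ($K{\left(G \right)} = 12 + 3 \left(\frac{G}{G} + \frac{92}{G}\right) = 12 + 3 \left(1 + \frac{92}{G}\right) = 12 + \left(3 + \frac{276}{G}\right) = 15 + \frac{276}{G}$)
$\left(K{\left(U{\left(\sqrt{2 - 3} \right)} \right)} - 20478\right) + 11788 = \left(\left(15 + \frac{276}{-8 + 3 \sqrt{2 - 3}}\right) - 20478\right) + 11788 = \left(\left(15 + \frac{276}{-8 + 3 \sqrt{-1}}\right) - 20478\right) + 11788 = \left(\left(15 + \frac{276}{-8 + 3 i}\right) - 20478\right) + 11788 = \left(\left(15 + 276 \frac{-8 - 3 i}{73}\right) - 20478\right) + 11788 = \left(\left(15 + \frac{276 \left(-8 - 3 i\right)}{73}\right) - 20478\right) + 11788 = \left(-20463 + \frac{276 \left(-8 - 3 i\right)}{73}\right) + 11788 = -8675 + \frac{276 \left(-8 - 3 i\right)}{73}$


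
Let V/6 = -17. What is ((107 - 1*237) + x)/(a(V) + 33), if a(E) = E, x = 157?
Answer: -9/23 ≈ -0.39130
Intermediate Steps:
V = -102 (V = 6*(-17) = -102)
((107 - 1*237) + x)/(a(V) + 33) = ((107 - 1*237) + 157)/(-102 + 33) = ((107 - 237) + 157)/(-69) = (-130 + 157)*(-1/69) = 27*(-1/69) = -9/23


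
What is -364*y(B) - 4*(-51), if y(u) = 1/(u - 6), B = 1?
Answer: 1384/5 ≈ 276.80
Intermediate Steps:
y(u) = 1/(-6 + u)
-364*y(B) - 4*(-51) = -364/(-6 + 1) - 4*(-51) = -364/(-5) + 204 = -364*(-⅕) + 204 = 364/5 + 204 = 1384/5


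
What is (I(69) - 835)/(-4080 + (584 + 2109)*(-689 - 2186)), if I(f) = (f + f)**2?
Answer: -18209/7746455 ≈ -0.0023506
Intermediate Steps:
I(f) = 4*f**2 (I(f) = (2*f)**2 = 4*f**2)
(I(69) - 835)/(-4080 + (584 + 2109)*(-689 - 2186)) = (4*69**2 - 835)/(-4080 + (584 + 2109)*(-689 - 2186)) = (4*4761 - 835)/(-4080 + 2693*(-2875)) = (19044 - 835)/(-4080 - 7742375) = 18209/(-7746455) = 18209*(-1/7746455) = -18209/7746455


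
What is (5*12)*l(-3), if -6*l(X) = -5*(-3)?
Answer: -150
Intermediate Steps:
l(X) = -5/2 (l(X) = -(-5)*(-3)/6 = -1/6*15 = -5/2)
(5*12)*l(-3) = (5*12)*(-5/2) = 60*(-5/2) = -150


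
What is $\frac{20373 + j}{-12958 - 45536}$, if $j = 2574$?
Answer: $- \frac{7649}{19498} \approx -0.3923$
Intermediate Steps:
$\frac{20373 + j}{-12958 - 45536} = \frac{20373 + 2574}{-12958 - 45536} = \frac{22947}{-58494} = 22947 \left(- \frac{1}{58494}\right) = - \frac{7649}{19498}$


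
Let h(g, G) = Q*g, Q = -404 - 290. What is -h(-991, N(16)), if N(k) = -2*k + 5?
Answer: -687754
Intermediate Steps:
N(k) = 5 - 2*k
Q = -694
h(g, G) = -694*g
-h(-991, N(16)) = -(-694)*(-991) = -1*687754 = -687754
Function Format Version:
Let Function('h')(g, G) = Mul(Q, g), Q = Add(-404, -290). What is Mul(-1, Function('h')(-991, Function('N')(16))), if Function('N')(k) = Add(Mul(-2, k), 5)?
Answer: -687754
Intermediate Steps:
Function('N')(k) = Add(5, Mul(-2, k))
Q = -694
Function('h')(g, G) = Mul(-694, g)
Mul(-1, Function('h')(-991, Function('N')(16))) = Mul(-1, Mul(-694, -991)) = Mul(-1, 687754) = -687754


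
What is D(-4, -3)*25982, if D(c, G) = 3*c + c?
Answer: -415712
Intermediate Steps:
D(c, G) = 4*c
D(-4, -3)*25982 = (4*(-4))*25982 = -16*25982 = -415712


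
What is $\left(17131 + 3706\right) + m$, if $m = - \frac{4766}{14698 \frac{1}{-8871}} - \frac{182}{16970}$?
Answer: $\frac{1478686271651}{62356265} \approx 23714.0$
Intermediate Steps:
$m = \frac{179368777846}{62356265}$ ($m = - \frac{4766}{14698 \left(- \frac{1}{8871}\right)} - \frac{91}{8485} = - \frac{4766}{- \frac{14698}{8871}} - \frac{91}{8485} = \left(-4766\right) \left(- \frac{8871}{14698}\right) - \frac{91}{8485} = \frac{21139593}{7349} - \frac{91}{8485} = \frac{179368777846}{62356265} \approx 2876.5$)
$\left(17131 + 3706\right) + m = \left(17131 + 3706\right) + \frac{179368777846}{62356265} = 20837 + \frac{179368777846}{62356265} = \frac{1478686271651}{62356265}$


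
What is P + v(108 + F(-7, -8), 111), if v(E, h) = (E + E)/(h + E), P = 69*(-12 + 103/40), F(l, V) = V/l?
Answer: -40024913/61640 ≈ -649.33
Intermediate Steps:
P = -26013/40 (P = 69*(-12 + 103*(1/40)) = 69*(-12 + 103/40) = 69*(-377/40) = -26013/40 ≈ -650.33)
v(E, h) = 2*E/(E + h) (v(E, h) = (2*E)/(E + h) = 2*E/(E + h))
P + v(108 + F(-7, -8), 111) = -26013/40 + 2*(108 - 8/(-7))/((108 - 8/(-7)) + 111) = -26013/40 + 2*(108 - 8*(-⅐))/((108 - 8*(-⅐)) + 111) = -26013/40 + 2*(108 + 8/7)/((108 + 8/7) + 111) = -26013/40 + 2*(764/7)/(764/7 + 111) = -26013/40 + 2*(764/7)/(1541/7) = -26013/40 + 2*(764/7)*(7/1541) = -26013/40 + 1528/1541 = -40024913/61640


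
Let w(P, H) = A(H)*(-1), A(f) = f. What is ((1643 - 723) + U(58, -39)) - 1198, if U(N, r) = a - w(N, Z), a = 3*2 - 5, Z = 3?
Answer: -274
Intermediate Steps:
w(P, H) = -H (w(P, H) = H*(-1) = -H)
a = 1 (a = 6 - 5 = 1)
U(N, r) = 4 (U(N, r) = 1 - (-1)*3 = 1 - 1*(-3) = 1 + 3 = 4)
((1643 - 723) + U(58, -39)) - 1198 = ((1643 - 723) + 4) - 1198 = (920 + 4) - 1198 = 924 - 1198 = -274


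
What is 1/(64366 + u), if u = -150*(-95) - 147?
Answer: 1/78469 ≈ 1.2744e-5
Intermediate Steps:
u = 14103 (u = 14250 - 147 = 14103)
1/(64366 + u) = 1/(64366 + 14103) = 1/78469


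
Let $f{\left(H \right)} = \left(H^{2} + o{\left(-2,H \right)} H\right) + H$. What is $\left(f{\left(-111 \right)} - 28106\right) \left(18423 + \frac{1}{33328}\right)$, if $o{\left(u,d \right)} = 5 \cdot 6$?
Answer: $- \frac{5902398774685}{16664} \approx -3.542 \cdot 10^{8}$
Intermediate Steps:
$o{\left(u,d \right)} = 30$
$f{\left(H \right)} = H^{2} + 31 H$ ($f{\left(H \right)} = \left(H^{2} + 30 H\right) + H = H^{2} + 31 H$)
$\left(f{\left(-111 \right)} - 28106\right) \left(18423 + \frac{1}{33328}\right) = \left(- 111 \left(31 - 111\right) - 28106\right) \left(18423 + \frac{1}{33328}\right) = \left(\left(-111\right) \left(-80\right) - 28106\right) \left(18423 + \frac{1}{33328}\right) = \left(8880 - 28106\right) \frac{614001745}{33328} = \left(-19226\right) \frac{614001745}{33328} = - \frac{5902398774685}{16664}$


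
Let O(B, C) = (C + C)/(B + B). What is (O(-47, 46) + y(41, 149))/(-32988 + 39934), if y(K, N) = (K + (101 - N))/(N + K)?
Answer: -9069/62027780 ≈ -0.00014621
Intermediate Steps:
O(B, C) = C/B (O(B, C) = (2*C)/((2*B)) = (2*C)*(1/(2*B)) = C/B)
y(K, N) = (101 + K - N)/(K + N)
(O(-47, 46) + y(41, 149))/(-32988 + 39934) = (46/(-47) + (101 + 41 - 1*149)/(41 + 149))/(-32988 + 39934) = (46*(-1/47) + (101 + 41 - 149)/190)/6946 = (-46/47 + (1/190)*(-7))*(1/6946) = (-46/47 - 7/190)*(1/6946) = -9069/8930*1/6946 = -9069/62027780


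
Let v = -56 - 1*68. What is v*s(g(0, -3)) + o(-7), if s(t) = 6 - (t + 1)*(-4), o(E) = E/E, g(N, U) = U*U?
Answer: -5703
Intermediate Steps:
g(N, U) = U²
o(E) = 1
v = -124 (v = -56 - 68 = -124)
s(t) = 10 + 4*t (s(t) = 6 - (1 + t)*(-4) = 6 - (-4 - 4*t) = 6 + (4 + 4*t) = 10 + 4*t)
v*s(g(0, -3)) + o(-7) = -124*(10 + 4*(-3)²) + 1 = -124*(10 + 4*9) + 1 = -124*(10 + 36) + 1 = -124*46 + 1 = -5704 + 1 = -5703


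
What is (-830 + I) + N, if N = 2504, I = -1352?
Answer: 322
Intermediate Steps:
(-830 + I) + N = (-830 - 1352) + 2504 = -2182 + 2504 = 322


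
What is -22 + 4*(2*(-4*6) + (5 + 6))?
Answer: -170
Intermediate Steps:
-22 + 4*(2*(-4*6) + (5 + 6)) = -22 + 4*(2*(-24) + 11) = -22 + 4*(-48 + 11) = -22 + 4*(-37) = -22 - 148 = -170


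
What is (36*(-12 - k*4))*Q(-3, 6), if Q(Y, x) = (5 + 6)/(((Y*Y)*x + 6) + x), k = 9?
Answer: -288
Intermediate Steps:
Q(Y, x) = 11/(6 + x + x*Y**2) (Q(Y, x) = 11/((Y**2*x + 6) + x) = 11/((x*Y**2 + 6) + x) = 11/((6 + x*Y**2) + x) = 11/(6 + x + x*Y**2))
(36*(-12 - k*4))*Q(-3, 6) = (36*(-12 - 9*4))*(11/(6 + 6 + 6*(-3)**2)) = (36*(-12 - 1*36))*(11/(6 + 6 + 6*9)) = (36*(-12 - 36))*(11/(6 + 6 + 54)) = (36*(-48))*(11/66) = -19008/66 = -1728*1/6 = -288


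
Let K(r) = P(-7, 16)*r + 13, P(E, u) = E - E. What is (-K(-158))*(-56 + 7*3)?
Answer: 455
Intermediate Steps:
P(E, u) = 0
K(r) = 13 (K(r) = 0*r + 13 = 0 + 13 = 13)
(-K(-158))*(-56 + 7*3) = (-1*13)*(-56 + 7*3) = -13*(-56 + 21) = -13*(-35) = 455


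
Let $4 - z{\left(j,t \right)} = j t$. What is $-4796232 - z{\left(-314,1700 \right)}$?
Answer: $-5330036$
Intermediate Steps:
$z{\left(j,t \right)} = 4 - j t$
$-4796232 - z{\left(-314,1700 \right)} = -4796232 - \left(4 - \left(-314\right) 1700\right) = -4796232 - \left(4 + 533800\right) = -4796232 - 533804 = -5330036$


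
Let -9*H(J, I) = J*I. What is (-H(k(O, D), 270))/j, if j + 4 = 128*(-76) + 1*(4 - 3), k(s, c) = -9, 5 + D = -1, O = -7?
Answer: 270/9731 ≈ 0.027746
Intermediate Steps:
D = -6 (D = -5 - 1 = -6)
j = -9731 (j = -4 + (128*(-76) + 1*(4 - 3)) = -4 + (-9728 + 1*1) = -4 + (-9728 + 1) = -4 - 9727 = -9731)
H(J, I) = -I*J/9 (H(J, I) = -J*I/9 = -I*J/9)
(-H(k(O, D), 270))/j = -(-1)*270*(-9)/9/(-9731) = -1*270*(-1/9731) = -270*(-1/9731) = 270/9731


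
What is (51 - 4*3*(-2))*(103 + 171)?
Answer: 20550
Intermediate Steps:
(51 - 4*3*(-2))*(103 + 171) = (51 - 12*(-2))*274 = (51 + 24)*274 = 75*274 = 20550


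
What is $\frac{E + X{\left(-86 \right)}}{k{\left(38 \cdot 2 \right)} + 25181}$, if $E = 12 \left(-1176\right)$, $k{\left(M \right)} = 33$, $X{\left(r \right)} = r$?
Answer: $- \frac{7099}{12607} \approx -0.5631$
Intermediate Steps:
$E = -14112$
$\frac{E + X{\left(-86 \right)}}{k{\left(38 \cdot 2 \right)} + 25181} = \frac{-14112 - 86}{33 + 25181} = - \frac{14198}{25214} = \left(-14198\right) \frac{1}{25214} = - \frac{7099}{12607}$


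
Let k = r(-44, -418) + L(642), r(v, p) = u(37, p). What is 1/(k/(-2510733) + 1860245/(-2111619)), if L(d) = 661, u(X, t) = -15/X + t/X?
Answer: -65387775249633/57620711463167 ≈ -1.1348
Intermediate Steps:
r(v, p) = -15/37 + p/37 (r(v, p) = (-15 + p)/37 = -15/37 + p/37)
k = 24024/37 (k = (-15/37 + (1/37)*(-418)) + 661 = (-15/37 - 418/37) + 661 = -433/37 + 661 = 24024/37 ≈ 649.30)
1/(k/(-2510733) + 1860245/(-2111619)) = 1/((24024/37)/(-2510733) + 1860245/(-2111619)) = 1/((24024/37)*(-1/2510733) + 1860245*(-1/2111619)) = 1/(-8008/30965707 - 1860245/2111619) = 1/(-57620711463167/65387775249633) = -65387775249633/57620711463167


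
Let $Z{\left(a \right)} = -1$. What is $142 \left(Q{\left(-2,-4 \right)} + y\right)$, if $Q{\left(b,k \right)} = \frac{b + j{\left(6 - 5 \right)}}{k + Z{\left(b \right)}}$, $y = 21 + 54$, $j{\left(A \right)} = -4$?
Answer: $\frac{54102}{5} \approx 10820.0$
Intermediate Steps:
$y = 75$
$Q{\left(b,k \right)} = \frac{-4 + b}{-1 + k}$ ($Q{\left(b,k \right)} = \frac{b - 4}{k - 1} = \frac{-4 + b}{-1 + k}$)
$142 \left(Q{\left(-2,-4 \right)} + y\right) = 142 \left(\frac{-4 - 2}{-1 - 4} + 75\right) = 142 \left(\frac{1}{-5} \left(-6\right) + 75\right) = 142 \left(\left(- \frac{1}{5}\right) \left(-6\right) + 75\right) = 142 \left(\frac{6}{5} + 75\right) = 142 \cdot \frac{381}{5} = \frac{54102}{5}$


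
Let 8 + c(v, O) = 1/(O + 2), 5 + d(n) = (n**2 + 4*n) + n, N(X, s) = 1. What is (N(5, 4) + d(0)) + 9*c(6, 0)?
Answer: -143/2 ≈ -71.500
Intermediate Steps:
d(n) = -5 + n**2 + 5*n (d(n) = -5 + ((n**2 + 4*n) + n) = -5 + (n**2 + 5*n) = -5 + n**2 + 5*n)
c(v, O) = -8 + 1/(2 + O) (c(v, O) = -8 + 1/(O + 2) = -8 + 1/(2 + O))
(N(5, 4) + d(0)) + 9*c(6, 0) = (1 + (-5 + 0**2 + 5*0)) + 9*((-15 - 8*0)/(2 + 0)) = (1 + (-5 + 0 + 0)) + 9*((-15 + 0)/2) = (1 - 5) + 9*((1/2)*(-15)) = -4 + 9*(-15/2) = -4 - 135/2 = -143/2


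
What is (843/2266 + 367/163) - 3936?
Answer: -1452824057/369358 ≈ -3933.4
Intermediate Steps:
(843/2266 + 367/163) - 3936 = 969031/369358 - 3936 = -1452824057/369358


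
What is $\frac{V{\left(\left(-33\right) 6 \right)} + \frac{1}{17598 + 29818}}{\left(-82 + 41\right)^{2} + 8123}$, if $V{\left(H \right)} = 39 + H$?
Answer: $- \frac{396797}{24466656} \approx -0.016218$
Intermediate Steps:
$\frac{V{\left(\left(-33\right) 6 \right)} + \frac{1}{17598 + 29818}}{\left(-82 + 41\right)^{2} + 8123} = \frac{\left(39 - 198\right) + \frac{1}{17598 + 29818}}{\left(-82 + 41\right)^{2} + 8123} = \frac{\left(39 - 198\right) + \frac{1}{47416}}{\left(-41\right)^{2} + 8123} = \frac{-159 + \frac{1}{47416}}{1681 + 8123} = - \frac{7539143}{47416 \cdot 9804} = \left(- \frac{7539143}{47416}\right) \frac{1}{9804} = - \frac{396797}{24466656}$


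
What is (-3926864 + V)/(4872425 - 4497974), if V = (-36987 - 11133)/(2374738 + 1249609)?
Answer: -14232317805928/1357140358497 ≈ -10.487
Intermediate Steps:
V = -48120/3624347 ≈ -0.013277
(-3926864 + V)/(4872425 - 4497974) = (-3926864 - 48120/3624347)/(4872425 - 4497974) = -14232317805928/3624347/374451 = -14232317805928/3624347*1/374451 = -14232317805928/1357140358497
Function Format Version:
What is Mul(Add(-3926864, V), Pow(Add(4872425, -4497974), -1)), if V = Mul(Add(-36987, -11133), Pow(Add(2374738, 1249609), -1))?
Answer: Rational(-14232317805928, 1357140358497) ≈ -10.487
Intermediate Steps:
V = Rational(-48120, 3624347) (V = Mul(-48120, Pow(3624347, -1)) = Mul(-48120, Rational(1, 3624347)) = Rational(-48120, 3624347) ≈ -0.013277)
Mul(Add(-3926864, V), Pow(Add(4872425, -4497974), -1)) = Mul(Add(-3926864, Rational(-48120, 3624347)), Pow(Add(4872425, -4497974), -1)) = Mul(Rational(-14232317805928, 3624347), Pow(374451, -1)) = Mul(Rational(-14232317805928, 3624347), Rational(1, 374451)) = Rational(-14232317805928, 1357140358497)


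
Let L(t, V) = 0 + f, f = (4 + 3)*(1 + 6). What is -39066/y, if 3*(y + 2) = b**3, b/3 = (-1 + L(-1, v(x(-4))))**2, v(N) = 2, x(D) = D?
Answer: -19533/55037657087 ≈ -3.5490e-7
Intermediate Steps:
f = 49 (f = 7*7 = 49)
L(t, V) = 49 (L(t, V) = 0 + 49 = 49)
b = 6912 (b = 3*(-1 + 49)**2 = 3*48**2 = 3*2304 = 6912)
y = 110075314174 (y = -2 + (1/3)*6912**3 = -2 + (1/3)*330225942528 = -2 + 110075314176 = 110075314174)
-39066/y = -39066/110075314174 = -39066*1/110075314174 = -19533/55037657087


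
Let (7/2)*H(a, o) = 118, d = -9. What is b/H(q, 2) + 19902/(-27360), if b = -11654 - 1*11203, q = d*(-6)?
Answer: -182594563/269040 ≈ -678.69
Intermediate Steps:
q = 54 (q = -9*(-6) = 54)
H(a, o) = 236/7 (H(a, o) = (2/7)*118 = 236/7)
b = -22857 (b = -11654 - 11203 = -22857)
b/H(q, 2) + 19902/(-27360) = -22857/236/7 + 19902/(-27360) = -22857*7/236 + 19902*(-1/27360) = -159999/236 - 3317/4560 = -182594563/269040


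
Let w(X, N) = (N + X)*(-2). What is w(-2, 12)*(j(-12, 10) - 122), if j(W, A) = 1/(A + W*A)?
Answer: 26842/11 ≈ 2440.2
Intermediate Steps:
j(W, A) = 1/(A + A*W)
w(X, N) = -2*N - 2*X
w(-2, 12)*(j(-12, 10) - 122) = (-2*12 - 2*(-2))*(1/(10*(1 - 12)) - 122) = (-24 + 4)*((⅒)/(-11) - 122) = -20*((⅒)*(-1/11) - 122) = -20*(-1/110 - 122) = -20*(-13421/110) = 26842/11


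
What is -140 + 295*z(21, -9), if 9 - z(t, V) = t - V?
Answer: -6335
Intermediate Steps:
z(t, V) = 9 + V - t (z(t, V) = 9 - (t - V) = 9 + (V - t) = 9 + V - t)
-140 + 295*z(21, -9) = -140 + 295*(9 - 9 - 1*21) = -140 + 295*(9 - 9 - 21) = -140 + 295*(-21) = -140 - 6195 = -6335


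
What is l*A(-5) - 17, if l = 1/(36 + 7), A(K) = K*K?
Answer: -706/43 ≈ -16.419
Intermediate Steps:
A(K) = K²
l = 1/43 ≈ 0.023256
l*A(-5) - 17 = (1/43)*(-5)² - 17 = (1/43)*25 - 17 = 25/43 - 17 = -706/43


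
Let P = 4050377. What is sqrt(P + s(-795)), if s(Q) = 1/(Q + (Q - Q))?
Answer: sqrt(2559939522630)/795 ≈ 2012.6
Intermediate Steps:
s(Q) = 1/Q (s(Q) = 1/(Q + 0) = 1/Q)
sqrt(P + s(-795)) = sqrt(4050377 + 1/(-795)) = sqrt(4050377 - 1/795) = sqrt(3220049714/795) = sqrt(2559939522630)/795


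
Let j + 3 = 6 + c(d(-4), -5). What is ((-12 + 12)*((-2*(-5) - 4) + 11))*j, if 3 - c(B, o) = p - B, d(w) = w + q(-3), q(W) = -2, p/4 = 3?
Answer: 0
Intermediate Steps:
p = 12 (p = 4*3 = 12)
d(w) = -2 + w (d(w) = w - 2 = -2 + w)
c(B, o) = -9 + B (c(B, o) = 3 - (12 - B) = 3 + (-12 + B) = -9 + B)
j = -12 (j = -3 + (6 + (-9 + (-2 - 4))) = -3 + (6 + (-9 - 6)) = -3 + (6 - 15) = -3 - 9 = -12)
((-12 + 12)*((-2*(-5) - 4) + 11))*j = ((-12 + 12)*((-2*(-5) - 4) + 11))*(-12) = (0*((10 - 4) + 11))*(-12) = (0*(6 + 11))*(-12) = (0*17)*(-12) = 0*(-12) = 0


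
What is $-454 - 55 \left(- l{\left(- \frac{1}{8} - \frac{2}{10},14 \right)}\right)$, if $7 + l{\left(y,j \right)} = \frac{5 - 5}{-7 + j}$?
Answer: $-839$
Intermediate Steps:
$l{\left(y,j \right)} = -7$ ($l{\left(y,j \right)} = -7 + \frac{5 - 5}{-7 + j} = -7 + \frac{0}{-7 + j} = -7 + 0 = -7$)
$-454 - 55 \left(- l{\left(- \frac{1}{8} - \frac{2}{10},14 \right)}\right) = -454 - 55 \left(\left(-1\right) \left(-7\right)\right) = -454 - 385 = -839$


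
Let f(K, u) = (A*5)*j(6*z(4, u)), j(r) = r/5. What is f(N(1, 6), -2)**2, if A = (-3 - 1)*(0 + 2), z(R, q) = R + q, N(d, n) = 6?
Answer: 9216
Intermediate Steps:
A = -8 (A = -4*2 = -8)
j(r) = r/5 (j(r) = r*(1/5) = r/5)
f(K, u) = -192 - 48*u (f(K, u) = (-8*5)*((6*(4 + u))/5) = -8*(24 + 6*u) = -40*(24/5 + 6*u/5) = -192 - 48*u)
f(N(1, 6), -2)**2 = (-192 - 48*(-2))**2 = (-192 + 96)**2 = (-96)**2 = 9216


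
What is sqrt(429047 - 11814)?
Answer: sqrt(417233) ≈ 645.94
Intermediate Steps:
sqrt(429047 - 11814) = sqrt(417233)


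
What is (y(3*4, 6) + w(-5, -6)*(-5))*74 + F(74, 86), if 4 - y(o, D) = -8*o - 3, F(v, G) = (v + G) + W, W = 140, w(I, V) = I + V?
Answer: 11992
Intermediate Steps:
F(v, G) = 140 + G + v (F(v, G) = (v + G) + 140 = (G + v) + 140 = 140 + G + v)
y(o, D) = 7 + 8*o (y(o, D) = 4 - (-8*o - 3) = 4 - (-3 - 8*o) = 4 + (3 + 8*o) = 7 + 8*o)
(y(3*4, 6) + w(-5, -6)*(-5))*74 + F(74, 86) = ((7 + 8*(3*4)) + (-5 - 6)*(-5))*74 + (140 + 86 + 74) = ((7 + 8*12) - 11*(-5))*74 + 300 = ((7 + 96) + 55)*74 + 300 = (103 + 55)*74 + 300 = 158*74 + 300 = 11692 + 300 = 11992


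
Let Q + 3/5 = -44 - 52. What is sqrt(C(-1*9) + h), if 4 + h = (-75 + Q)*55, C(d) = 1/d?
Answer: I*sqrt(84979)/3 ≈ 97.171*I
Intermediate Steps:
Q = -483/5 (Q = -3/5 + (-44 - 52) = -3/5 - 96 = -483/5 ≈ -96.600)
h = -9442 (h = -4 + (-75 - 483/5)*55 = -4 - 858/5*55 = -4 - 9438 = -9442)
sqrt(C(-1*9) + h) = sqrt(1/(-1*9) - 9442) = sqrt(1/(-9) - 9442) = sqrt(-1/9 - 9442) = sqrt(-84979/9) = I*sqrt(84979)/3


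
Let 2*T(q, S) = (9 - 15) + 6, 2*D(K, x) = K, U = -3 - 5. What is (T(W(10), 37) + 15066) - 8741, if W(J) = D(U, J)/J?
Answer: 6325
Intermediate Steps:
U = -8
D(K, x) = K/2
W(J) = -4/J (W(J) = ((1/2)*(-8))/J = -4/J)
T(q, S) = 0 (T(q, S) = ((9 - 15) + 6)/2 = (-6 + 6)/2 = (1/2)*0 = 0)
(T(W(10), 37) + 15066) - 8741 = (0 + 15066) - 8741 = 15066 - 8741 = 6325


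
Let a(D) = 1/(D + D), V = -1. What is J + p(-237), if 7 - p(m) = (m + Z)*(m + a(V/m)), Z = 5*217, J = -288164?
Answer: -187669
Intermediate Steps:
Z = 1085
a(D) = 1/(2*D)
p(m) = 7 - m*(1085 + m)/2 (p(m) = 7 - (m + 1085)*(m + 1/(2*((-1/m)))) = 7 - (1085 + m)*(m + (-m)/2) = 7 - (1085 + m)*(m - m/2) = 7 - (1085 + m)*m/2 = 7 - m*(1085 + m)/2)
J + p(-237) = -288164 + (7 - 1085/2*(-237) - ½*(-237)²) = -288164 + (7 + 257145/2 - ½*56169) = -288164 + (7 + 257145/2 - 56169/2) = -288164 + 100495 = -187669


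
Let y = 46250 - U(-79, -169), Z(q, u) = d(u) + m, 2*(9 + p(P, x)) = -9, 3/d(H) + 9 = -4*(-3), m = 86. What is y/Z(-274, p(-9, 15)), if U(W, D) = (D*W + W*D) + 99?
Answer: 6483/29 ≈ 223.55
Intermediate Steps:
d(H) = 1 (d(H) = 3/(-9 - 4*(-3)) = 3/(-9 + 12) = 3/3 = 3*(⅓) = 1)
U(W, D) = 99 + 2*D*W (U(W, D) = (D*W + D*W) + 99 = 2*D*W + 99 = 99 + 2*D*W)
p(P, x) = -27/2 (p(P, x) = -9 + (½)*(-9) = -9 - 9/2 = -27/2)
Z(q, u) = 87 (Z(q, u) = 1 + 86 = 87)
y = 19449 (y = 46250 - (99 + 2*(-169)*(-79)) = 46250 - (99 + 26702) = 46250 - 1*26801 = 46250 - 26801 = 19449)
y/Z(-274, p(-9, 15)) = 19449/87 = 19449*(1/87) = 6483/29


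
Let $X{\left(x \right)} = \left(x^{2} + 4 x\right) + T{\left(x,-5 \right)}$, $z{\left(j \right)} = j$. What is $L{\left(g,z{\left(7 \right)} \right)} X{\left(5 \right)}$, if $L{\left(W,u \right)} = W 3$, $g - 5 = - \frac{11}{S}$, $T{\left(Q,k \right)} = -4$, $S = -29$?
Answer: $\frac{19188}{29} \approx 661.66$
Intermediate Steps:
$X{\left(x \right)} = -4 + x^{2} + 4 x$ ($X{\left(x \right)} = \left(x^{2} + 4 x\right) - 4 = -4 + x^{2} + 4 x$)
$g = \frac{156}{29}$ ($g = 5 - \frac{11}{-29} = 5 - - \frac{11}{29} = 5 + \frac{11}{29} = \frac{156}{29} \approx 5.3793$)
$L{\left(W,u \right)} = 3 W$
$L{\left(g,z{\left(7 \right)} \right)} X{\left(5 \right)} = 3 \cdot \frac{156}{29} \left(-4 + 5^{2} + 4 \cdot 5\right) = \frac{468 \left(-4 + 25 + 20\right)}{29} = \frac{468}{29} \cdot 41 = \frac{19188}{29}$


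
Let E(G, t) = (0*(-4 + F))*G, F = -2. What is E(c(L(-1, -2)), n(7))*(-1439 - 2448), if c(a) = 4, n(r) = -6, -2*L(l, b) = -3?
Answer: 0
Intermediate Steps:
L(l, b) = 3/2 (L(l, b) = -½*(-3) = 3/2)
E(G, t) = 0 (E(G, t) = (0*(-4 - 2))*G = (0*(-6))*G = 0*G = 0)
E(c(L(-1, -2)), n(7))*(-1439 - 2448) = 0*(-1439 - 2448) = 0*(-3887) = 0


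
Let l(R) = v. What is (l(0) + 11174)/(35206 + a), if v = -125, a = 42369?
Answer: 381/2675 ≈ 0.14243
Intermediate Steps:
l(R) = -125
(l(0) + 11174)/(35206 + a) = (-125 + 11174)/(35206 + 42369) = 11049/77575 = 11049*(1/77575) = 381/2675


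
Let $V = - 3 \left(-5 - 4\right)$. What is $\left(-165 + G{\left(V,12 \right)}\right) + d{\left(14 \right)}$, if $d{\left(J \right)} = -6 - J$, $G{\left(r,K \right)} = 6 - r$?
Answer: $-206$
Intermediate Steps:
$V = 27$ ($V = \left(-3\right) \left(-9\right) = 27$)
$\left(-165 + G{\left(V,12 \right)}\right) + d{\left(14 \right)} = \left(-165 + \left(6 - 27\right)\right) - 20 = \left(-165 - 21\right) - 20 = -186 - 20 = -206$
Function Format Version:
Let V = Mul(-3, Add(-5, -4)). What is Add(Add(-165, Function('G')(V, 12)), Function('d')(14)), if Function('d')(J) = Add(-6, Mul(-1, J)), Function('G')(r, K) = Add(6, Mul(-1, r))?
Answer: -206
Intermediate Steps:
V = 27 (V = Mul(-3, -9) = 27)
Add(Add(-165, Function('G')(V, 12)), Function('d')(14)) = Add(Add(-165, Add(6, Mul(-1, 27))), Add(-6, Mul(-1, 14))) = Add(Add(-165, Add(6, -27)), Add(-6, -14)) = Add(Add(-165, -21), -20) = Add(-186, -20) = -206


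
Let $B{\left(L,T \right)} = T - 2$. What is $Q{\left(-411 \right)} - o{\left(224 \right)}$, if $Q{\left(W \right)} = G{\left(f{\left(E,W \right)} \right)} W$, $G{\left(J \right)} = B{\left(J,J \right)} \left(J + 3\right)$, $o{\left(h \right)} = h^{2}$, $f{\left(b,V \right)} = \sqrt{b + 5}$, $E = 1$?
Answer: $-50176 - 411 \sqrt{6} \approx -51183.0$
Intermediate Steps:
$f{\left(b,V \right)} = \sqrt{5 + b}$
$B{\left(L,T \right)} = -2 + T$
$G{\left(J \right)} = \left(-2 + J\right) \left(3 + J\right)$ ($G{\left(J \right)} = \left(-2 + J\right) \left(J + 3\right) = \left(-2 + J\right) \left(3 + J\right)$)
$Q{\left(W \right)} = W \left(-2 + \sqrt{6}\right) \left(3 + \sqrt{6}\right)$ ($Q{\left(W \right)} = \left(-2 + \sqrt{5 + 1}\right) \left(3 + \sqrt{5 + 1}\right) W = \left(-2 + \sqrt{6}\right) \left(3 + \sqrt{6}\right) W = W \left(-2 + \sqrt{6}\right) \left(3 + \sqrt{6}\right)$)
$Q{\left(-411 \right)} - o{\left(224 \right)} = - 411 \sqrt{6} - 224^{2} = - 411 \sqrt{6} - 50176 = -50176 - 411 \sqrt{6}$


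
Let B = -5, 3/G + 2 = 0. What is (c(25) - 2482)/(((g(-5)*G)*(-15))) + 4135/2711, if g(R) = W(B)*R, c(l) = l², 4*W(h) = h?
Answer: -11874247/1016625 ≈ -11.680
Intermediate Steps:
G = -3/2 (G = 3/(-2 + 0) = 3/(-2) = 3*(-½) = -3/2 ≈ -1.5000)
W(h) = h/4
g(R) = -5*R/4 (g(R) = ((¼)*(-5))*R = -5*R/4)
(c(25) - 2482)/(((g(-5)*G)*(-15))) + 4135/2711 = (25² - 2482)/(((-5/4*(-5)*(-3/2))*(-15))) + 4135/2711 = (625 - 2482)/((((25/4)*(-3/2))*(-15))) + 4135*(1/2711) = -1857/((-75/8*(-15))) + 4135/2711 = -1857/1125/8 + 4135/2711 = -1857*8/1125 + 4135/2711 = -4952/375 + 4135/2711 = -11874247/1016625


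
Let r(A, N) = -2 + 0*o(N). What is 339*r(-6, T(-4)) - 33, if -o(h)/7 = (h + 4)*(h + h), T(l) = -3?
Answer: -711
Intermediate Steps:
o(h) = -14*h*(4 + h) (o(h) = -7*(h + 4)*(h + h) = -7*(4 + h)*2*h = -14*h*(4 + h))
r(A, N) = -2 (r(A, N) = -2 + 0*(-14*N*(4 + N)) = -2 + 0 = -2)
339*r(-6, T(-4)) - 33 = 339*(-2) - 33 = -678 - 33 = -711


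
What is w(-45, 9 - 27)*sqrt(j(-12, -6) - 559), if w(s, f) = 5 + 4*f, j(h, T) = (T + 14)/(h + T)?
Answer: -67*I*sqrt(5035)/3 ≈ -1584.7*I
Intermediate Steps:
j(h, T) = (14 + T)/(T + h)
w(-45, 9 - 27)*sqrt(j(-12, -6) - 559) = (5 + 4*(9 - 27))*sqrt((14 - 6)/(-6 - 12) - 559) = (5 + 4*(-18))*sqrt(8/(-18) - 559) = (5 - 72)*sqrt(-1/18*8 - 559) = -67*sqrt(-4/9 - 559) = -67*I*sqrt(5035)/3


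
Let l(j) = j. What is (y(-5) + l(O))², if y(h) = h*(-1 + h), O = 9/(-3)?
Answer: 729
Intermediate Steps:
O = -3 (O = 9*(-⅓) = -3)
(y(-5) + l(O))² = (-5*(-1 - 5) - 3)² = (-5*(-6) - 3)² = (30 - 3)² = 27² = 729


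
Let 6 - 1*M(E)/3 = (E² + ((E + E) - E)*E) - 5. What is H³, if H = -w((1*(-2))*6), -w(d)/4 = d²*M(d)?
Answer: -109665625896124416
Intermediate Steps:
M(E) = 33 - 6*E² (M(E) = 18 - 3*((E² + ((E + E) - E)*E) - 5) = 18 - 3*((E² + (2*E - E)*E) - 5) = 18 - 3*((E² + E*E) - 5) = 18 - 3*((E² + E²) - 5) = 18 - 3*(2*E² - 5) = 18 - 3*(-5 + 2*E²) = 18 + (15 - 6*E²) = 33 - 6*E²)
w(d) = -4*d²*(33 - 6*d²)
H = -478656 (H = -((1*(-2))*6)²*(-132 + 24*((1*(-2))*6)²) = -(-2*6)²*(-132 + 24*(-2*6)²) = -(-12)²*(-132 + 24*(-12)²) = -144*(-132 + 24*144) = -144*(-132 + 3456) = -144*3324 = -1*478656 = -478656)
H³ = (-478656)³ = -109665625896124416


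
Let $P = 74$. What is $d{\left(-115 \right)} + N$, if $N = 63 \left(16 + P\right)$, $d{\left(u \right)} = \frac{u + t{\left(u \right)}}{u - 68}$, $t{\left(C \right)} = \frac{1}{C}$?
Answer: $\frac{119338376}{21045} \approx 5670.6$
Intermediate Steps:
$d{\left(u \right)} = \frac{u + \frac{1}{u}}{-68 + u}$ ($d{\left(u \right)} = \frac{u + \frac{1}{u}}{u - 68} = \frac{u + \frac{1}{u}}{-68 + u}$)
$N = 5670$ ($N = 63 \left(16 + 74\right) = 63 \cdot 90 = 5670$)
$d{\left(-115 \right)} + N = \frac{1 + \left(-115\right)^{2}}{\left(-115\right) \left(-68 - 115\right)} + 5670 = - \frac{1 + 13225}{115 \left(-183\right)} + 5670 = \left(- \frac{1}{115}\right) \left(- \frac{1}{183}\right) 13226 + 5670 = \frac{13226}{21045} + 5670 = \frac{119338376}{21045}$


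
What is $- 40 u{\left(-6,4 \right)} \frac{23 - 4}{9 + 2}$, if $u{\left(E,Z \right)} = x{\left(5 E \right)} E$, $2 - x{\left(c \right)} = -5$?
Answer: $\frac{31920}{11} \approx 2901.8$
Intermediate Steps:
$x{\left(c \right)} = 7$ ($x{\left(c \right)} = 2 - -5 = 2 + 5 = 7$)
$u{\left(E,Z \right)} = 7 E$
$- 40 u{\left(-6,4 \right)} \frac{23 - 4}{9 + 2} = - 40 \cdot 7 \left(-6\right) \frac{23 - 4}{9 + 2} = \left(-40\right) \left(-42\right) \frac{19}{11} = 1680 \cdot 19 \cdot \frac{1}{11} = 1680 \cdot \frac{19}{11} = \frac{31920}{11}$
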